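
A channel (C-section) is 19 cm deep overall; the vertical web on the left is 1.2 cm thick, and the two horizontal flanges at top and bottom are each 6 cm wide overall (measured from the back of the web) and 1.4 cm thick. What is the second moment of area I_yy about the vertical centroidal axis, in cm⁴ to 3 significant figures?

I_yy ≈ 105 cm⁴

Break the section into simple shapes (no overlaps), measuring from the bottom-left corner of the bounding box.
Web: 1.2 × 19, A = 22.8 cm², x = 0.6 cm, Ī = 2.736 cm⁴.
Top flange (beyond web): 4.8 × 1.4, A = 6.72 cm², x = 3.6 cm, Ī = 12.902 cm⁴.
Bottom flange (beyond web): 4.8 × 1.4, A = 6.72 cm², x = 3.6 cm, Ī = 12.902 cm⁴.
Centroid: x̄ = ΣA·x / ΣA = 1.7126 cm.
Transfer each piece to the vertical centroidal axis using Ī + A·d² with d = x − 1.7126:
  web: d = -1.1126 cm → contributes +30.959 cm⁴
  top flange (beyond web): d = 1.8874 cm → contributes +36.841 cm⁴
  bottom flange (beyond web): d = 1.8874 cm → contributes +36.841 cm⁴
Total I = 104.64 cm⁴.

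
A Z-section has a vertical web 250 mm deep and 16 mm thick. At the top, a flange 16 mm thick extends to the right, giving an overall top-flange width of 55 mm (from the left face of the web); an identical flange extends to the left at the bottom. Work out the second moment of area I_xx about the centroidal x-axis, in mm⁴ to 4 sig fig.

Break the section into simple shapes (no overlaps), measuring from the bottom-left corner of the bounding box.
Web: 16 × 250, A = 4 000 mm², y = 125 mm, Ī = 20 833 333 mm⁴.
Top flange (beyond web): 39 × 16, A = 624 mm², y = 242 mm, Ī = 13 312 mm⁴.
Bottom flange (beyond web): 39 × 16, A = 624 mm², y = 8 mm, Ī = 13 312 mm⁴.
Centroid: ȳ = ΣA·y / ΣA = 125 mm.
Transfer each piece to the centroidal x-axis using Ī + A·d² with d = y − 125:
  web: d = 0 mm → contributes +20 833 333 mm⁴
  top flange (beyond web): d = 117 mm → contributes +8 555 248 mm⁴
  bottom flange (beyond web): d = -117 mm → contributes +8 555 248 mm⁴
Total I = 37 943 829 mm⁴.

I_xx ≈ 3.794 × 10⁷ mm⁴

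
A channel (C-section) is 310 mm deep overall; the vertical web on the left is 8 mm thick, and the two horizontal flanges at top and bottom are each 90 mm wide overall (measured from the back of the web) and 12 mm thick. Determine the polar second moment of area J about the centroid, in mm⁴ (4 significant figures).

J ≈ 6.691 × 10⁷ mm⁴

Split into non-overlapping primitives; take the origin at the lower-left of the bounding box.
Web: 8 × 310, A = 2 480 mm², y = 155 mm, Ī = 19 860 667 mm⁴.
Top flange (beyond web): 82 × 12, A = 984 mm², y = 304 mm, Ī = 11 808 mm⁴.
Bottom flange (beyond web): 82 × 12, A = 984 mm², y = 6 mm, Ī = 11 808 mm⁴.
By symmetry the centroid is at mid-height, ȳ = 155 mm.
Transfer each piece to the centroidal x-axis using Ī + A·d² with d = y − 155:
  web: d = 0 mm → contributes +19 860 667 mm⁴
  top flange (beyond web): d = 149 mm → contributes +21 857 592 mm⁴
  bottom flange (beyond web): d = -149 mm → contributes +21 857 592 mm⁴
Total I = 63 575 851 mm⁴.
For the y-axis: x̄ = 23.9101 mm.
Repeating about the centroidal y-axis gives I_y = 3 337 927 mm⁴.
Polar second moment: J = I_x + I_y = 66 913 777 mm⁴.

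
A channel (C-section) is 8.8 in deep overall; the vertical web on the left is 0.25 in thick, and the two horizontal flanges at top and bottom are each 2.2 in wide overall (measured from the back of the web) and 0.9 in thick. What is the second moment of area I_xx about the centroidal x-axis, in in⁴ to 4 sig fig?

I_xx ≈ 69.20 in⁴

Break the section into simple shapes (no overlaps), measuring from the bottom-left corner of the bounding box.
Web: 0.25 × 8.8, A = 2.2 in², y = 4.4 in, Ī = 14.1973 in⁴.
Top flange (beyond web): 1.95 × 0.9, A = 1.755 in², y = 8.35 in, Ī = 0.118463 in⁴.
Bottom flange (beyond web): 1.95 × 0.9, A = 1.755 in², y = 0.45 in, Ī = 0.118463 in⁴.
By symmetry the centroid is at mid-height, ȳ = 4.4 in.
Transfer each piece to the centroidal x-axis using Ī + A·d² with d = y − 4.4:
  web: d = 0 in → contributes +14.1973 in⁴
  top flange (beyond web): d = 3.95 in → contributes +27.5009 in⁴
  bottom flange (beyond web): d = -3.95 in → contributes +27.5009 in⁴
Total I = 69.199 in⁴.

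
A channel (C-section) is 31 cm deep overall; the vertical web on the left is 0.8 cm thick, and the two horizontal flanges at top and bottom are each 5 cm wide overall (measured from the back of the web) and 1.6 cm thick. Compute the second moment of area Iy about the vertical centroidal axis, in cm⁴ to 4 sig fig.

Iy ≈ 75.56 cm⁴

Decompose the section into non-overlapping parts with the origin at the bottom-left of its bounding rectangle.
Web: 0.8 × 31, A = 24.8 cm², x = 0.4 cm, Ī = 1.32267 cm⁴.
Top flange (beyond web): 4.2 × 1.6, A = 6.72 cm², x = 2.9 cm, Ī = 9.8784 cm⁴.
Bottom flange (beyond web): 4.2 × 1.6, A = 6.72 cm², x = 2.9 cm, Ī = 9.8784 cm⁴.
Centroid: x̄ = ΣA·x / ΣA = 1.27866 cm.
Transfer each piece to the vertical centroidal axis using Ī + A·d² with d = x − 1.27866:
  web: d = -0.878661 cm → contributes +20.4694 cm⁴
  top flange (beyond web): d = 1.62134 cm → contributes +27.5435 cm⁴
  bottom flange (beyond web): d = 1.62134 cm → contributes +27.5435 cm⁴
Total I = 75.5565 cm⁴.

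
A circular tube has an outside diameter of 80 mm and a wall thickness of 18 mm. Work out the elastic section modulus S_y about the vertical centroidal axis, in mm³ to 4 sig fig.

Treat the section as a set of non-overlapping primitives; coordinates are from the bounding-box lower-left.
Outer circle: ⌀80, A = 5026.55 mm², x = 40 mm, Ī = 2 010 619 mm⁴.
Bore (subtracted): ⌀44, A = 1520.53 mm², x = 40 mm, Ī = 183 984 mm⁴.
By symmetry the centroid is at mid-width, x̄ = 40 mm.
All pieces are centred on the vertical centroidal axis, so I = ΣĪ (holes subtracted) = 1 826 635 mm⁴.
Extreme fibre distance c = 40 mm; S = I/c = 45665.9 mm³.

S_y ≈ 4.567 × 10⁴ mm³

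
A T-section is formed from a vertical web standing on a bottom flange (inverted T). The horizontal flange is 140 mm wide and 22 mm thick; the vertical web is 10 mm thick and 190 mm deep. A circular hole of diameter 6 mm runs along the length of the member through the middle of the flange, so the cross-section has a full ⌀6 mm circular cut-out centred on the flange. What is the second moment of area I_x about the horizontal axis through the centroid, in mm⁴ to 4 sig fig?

Treat the section as a set of non-overlapping primitives; coordinates are from the bounding-box lower-left.
Flange: 140 × 22, A = 3 080 mm², y = 11 mm, Ī = 124 227 mm⁴.
Web: 10 × 190, A = 1 900 mm², y = 117 mm, Ī = 5 715 833 mm⁴.
Hole (subtracted): ⌀6, A = 28.2743 mm², y = 11 mm, Ī = 63.6173 mm⁴.
Centroid: ȳ = ΣA·y / ΣA = 51.6727 mm.
Transfer each piece to the horizontal axis through the centroid using Ī + A·d² with d = y − 51.6727:
  flange: d = -40.6727 mm → contributes +5 219 371 mm⁴
  web: d = 65.3273 mm → contributes +13 824 383 mm⁴
  hole: d = -40.6727 mm → contributes −46836.9 mm⁴
Total I = 18 996 917 mm⁴.

I_x ≈ 1.900 × 10⁷ mm⁴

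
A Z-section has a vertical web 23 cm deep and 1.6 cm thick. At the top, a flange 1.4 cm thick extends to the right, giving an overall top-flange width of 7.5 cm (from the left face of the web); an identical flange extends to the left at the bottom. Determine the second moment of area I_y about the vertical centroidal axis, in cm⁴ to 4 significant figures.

Break the section into simple shapes (no overlaps), measuring from the bottom-left corner of the bounding box.
Web: 1.6 × 23, A = 36.8 cm², x = 6.7 cm, Ī = 7.85067 cm⁴.
Top flange (beyond web): 5.9 × 1.4, A = 8.26 cm², x = 10.45 cm, Ī = 23.9609 cm⁴.
Bottom flange (beyond web): 5.9 × 1.4, A = 8.26 cm², x = 2.95 cm, Ī = 23.9609 cm⁴.
Centroid: x̄ = ΣA·x / ΣA = 6.7 cm.
Transfer each piece to the vertical centroidal axis using Ī + A·d² with d = x − 6.7:
  web: d = 0 cm → contributes +7.85067 cm⁴
  top flange (beyond web): d = 3.75 cm → contributes +140.117 cm⁴
  bottom flange (beyond web): d = -3.75 cm → contributes +140.117 cm⁴
Total I = 288.085 cm⁴.

I_y ≈ 288.1 cm⁴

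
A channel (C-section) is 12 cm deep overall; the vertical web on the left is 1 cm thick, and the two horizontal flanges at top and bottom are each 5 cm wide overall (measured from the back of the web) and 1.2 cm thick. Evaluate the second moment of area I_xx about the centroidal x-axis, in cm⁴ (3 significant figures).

Split into non-overlapping primitives; take the origin at the lower-left of the bounding box.
Web: 1 × 12, A = 12 cm², y = 6 cm, Ī = 144 cm⁴.
Top flange (beyond web): 4 × 1.2, A = 4.8 cm², y = 11.4 cm, Ī = 0.576 cm⁴.
Bottom flange (beyond web): 4 × 1.2, A = 4.8 cm², y = 0.6 cm, Ī = 0.576 cm⁴.
By symmetry the centroid is at mid-height, ȳ = 6 cm.
Transfer each piece to the centroidal x-axis using Ī + A·d² with d = y − 6:
  web: d = 0 cm → contributes +144 cm⁴
  top flange (beyond web): d = 5.4 cm → contributes +140.54 cm⁴
  bottom flange (beyond web): d = -5.4 cm → contributes +140.54 cm⁴
Total I = 425.09 cm⁴.

I_xx ≈ 425 cm⁴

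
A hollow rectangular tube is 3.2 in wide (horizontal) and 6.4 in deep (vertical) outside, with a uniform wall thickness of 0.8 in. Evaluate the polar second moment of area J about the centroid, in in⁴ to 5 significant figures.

J ≈ 70.997 in⁴

Treat the section as a set of non-overlapping primitives; coordinates are from the bounding-box lower-left.
Outer rectangle: 3.2 × 6.4, A = 20.48 in², y = 3.2 in, Ī = 69.90507 in⁴.
Inner void (subtracted): 1.6 × 4.8, A = 7.68 in², y = 3.2 in, Ī = 14.7456 in⁴.
By symmetry the centroid is at mid-height, ȳ = 3.2 in.
All pieces are centred on the centroidal x-axis, so I = ΣĪ (holes subtracted) = 55.15947 in⁴.
Repeating about the centroidal y-axis gives I_y = 15.83787 in⁴.
Polar second moment: J = I_x + I_y = 70.99733 in⁴.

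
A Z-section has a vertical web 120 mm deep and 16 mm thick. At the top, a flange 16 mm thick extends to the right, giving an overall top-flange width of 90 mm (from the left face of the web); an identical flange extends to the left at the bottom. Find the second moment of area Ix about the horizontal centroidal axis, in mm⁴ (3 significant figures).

Ix ≈ 8.76 × 10⁶ mm⁴

Decompose the section into non-overlapping parts with the origin at the bottom-left of its bounding rectangle.
Web: 16 × 120, A = 1 920 mm², y = 60 mm, Ī = 2 304 000 mm⁴.
Top flange (beyond web): 74 × 16, A = 1 184 mm², y = 112 mm, Ī = 25 259 mm⁴.
Bottom flange (beyond web): 74 × 16, A = 1 184 mm², y = 8 mm, Ī = 25 259 mm⁴.
Centroid: ȳ = ΣA·y / ΣA = 60 mm.
Transfer each piece to the horizontal centroidal axis using Ī + A·d² with d = y − 60:
  web: d = 0 mm → contributes +2 304 000 mm⁴
  top flange (beyond web): d = 52 mm → contributes +3 226 795 mm⁴
  bottom flange (beyond web): d = -52 mm → contributes +3 226 795 mm⁴
Total I = 8 757 589 mm⁴.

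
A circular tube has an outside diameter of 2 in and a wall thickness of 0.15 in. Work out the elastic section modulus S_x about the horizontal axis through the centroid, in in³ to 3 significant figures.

Treat the section as a set of non-overlapping primitives; coordinates are from the bounding-box lower-left.
Outer circle: ⌀2, A = 3.1416 in², y = 1 in, Ī = 0.7854 in⁴.
Bore (subtracted): ⌀1.7, A = 2.2698 in², y = 1 in, Ī = 0.40998 in⁴.
By symmetry the centroid is at mid-height, ȳ = 1 in.
All pieces are centred on the horizontal axis through the centroid, so I = ΣĪ (holes subtracted) = 0.37542 in⁴.
Extreme fibre distance c = 1 in; S = I/c = 0.37542 in³.

S_x ≈ 0.375 in³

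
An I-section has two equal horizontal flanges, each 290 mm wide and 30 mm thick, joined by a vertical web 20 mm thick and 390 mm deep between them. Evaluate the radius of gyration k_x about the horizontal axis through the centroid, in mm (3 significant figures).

Treat the section as a set of non-overlapping primitives; coordinates are from the bounding-box lower-left.
Bottom flange: 290 × 30, A = 8 700 mm², y = 15 mm, Ī = 652 500 mm⁴.
Web: 20 × 390, A = 7 800 mm², y = 225 mm, Ī = 98 865 000 mm⁴.
Top flange: 290 × 30, A = 8 700 mm², y = 435 mm, Ī = 652 500 mm⁴.
By symmetry the centroid is at mid-height, ȳ = 225 mm.
Transfer each piece to the horizontal axis through the centroid using Ī + A·d² with d = y − 225:
  bottom flange: d = -210 mm → contributes +384 322 500 mm⁴
  web: d = 0 mm → contributes +98 865 000 mm⁴
  top flange: d = 210 mm → contributes +384 322 500 mm⁴
Total I = 867 510 000 mm⁴.
Radius of gyration: k = √(I/A) = √(867 510 000 / 25 200) = 185.54 mm.

k_x ≈ 186 mm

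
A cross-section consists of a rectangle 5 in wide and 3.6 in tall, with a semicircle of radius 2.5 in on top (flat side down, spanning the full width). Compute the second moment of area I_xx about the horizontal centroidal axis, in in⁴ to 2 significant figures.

I_xx ≈ 76 in⁴

Split into non-overlapping primitives; take the origin at the lower-left of the bounding box.
Rectangular body: 5 × 3.6, A = 18 in², y = 1.8 in, Ī = 19.44 in⁴.
Semicircular cap: semicircle r = 2.5, A = 9.817 in², y = 4.661 in, Ī = 4.287 in⁴.
Centroid: ȳ = ΣA·y / ΣA = 2.81 in.
Transfer each piece to the horizontal centroidal axis using Ī + A·d² with d = y − 2.81:
  rectangular body: d = -1.01 in → contributes +37.79 in⁴
  semicircular cap: d = 1.851 in → contributes +37.94 in⁴
Total I = 75.73 in⁴.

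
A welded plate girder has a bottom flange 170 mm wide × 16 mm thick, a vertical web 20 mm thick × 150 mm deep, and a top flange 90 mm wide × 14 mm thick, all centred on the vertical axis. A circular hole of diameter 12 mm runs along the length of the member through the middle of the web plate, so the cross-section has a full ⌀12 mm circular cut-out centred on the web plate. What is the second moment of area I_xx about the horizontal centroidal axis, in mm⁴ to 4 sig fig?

Split into non-overlapping primitives; take the origin at the lower-left of the bounding box.
Bottom plate: 170 × 16, A = 2 720 mm², y = 8 mm, Ī = 58026.7 mm⁴.
Web plate: 20 × 150, A = 3 000 mm², y = 91 mm, Ī = 5 625 000 mm⁴.
Top plate: 90 × 14, A = 1 260 mm², y = 173 mm, Ī = 20 580 mm⁴.
Hole (subtracted): ⌀12, A = 113.097 mm², y = 91 mm, Ī = 1017.88 mm⁴.
Centroid: ȳ = ΣA·y / ΣA = 73.1695 mm.
Transfer each piece to the horizontal centroidal axis using Ī + A·d² with d = y − 73.1695:
  bottom plate: d = -65.1695 mm → contributes +11 610 056 mm⁴
  web plate: d = 17.8305 mm → contributes +6 578 775 mm⁴
  top plate: d = 99.8305 mm → contributes +12 577 891 mm⁴
  hole: d = 17.8305 mm → contributes −36974.4 mm⁴
Total I = 30 729 748 mm⁴.

I_xx ≈ 3.073 × 10⁷ mm⁴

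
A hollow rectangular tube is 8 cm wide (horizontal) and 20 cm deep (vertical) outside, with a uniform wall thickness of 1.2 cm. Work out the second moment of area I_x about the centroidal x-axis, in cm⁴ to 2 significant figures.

Decompose the section into non-overlapping parts with the origin at the bottom-left of its bounding rectangle.
Outer rectangle: 8 × 20, A = 160 cm², y = 10 cm, Ī = 5 333 cm⁴.
Inner void (subtracted): 5.6 × 17.6, A = 98.56 cm², y = 10 cm, Ī = 2 544 cm⁴.
By symmetry the centroid is at mid-height, ȳ = 10 cm.
All pieces are centred on the centroidal x-axis, so I = ΣĪ (holes subtracted) = 2 789 cm⁴.

I_x ≈ 2800 cm⁴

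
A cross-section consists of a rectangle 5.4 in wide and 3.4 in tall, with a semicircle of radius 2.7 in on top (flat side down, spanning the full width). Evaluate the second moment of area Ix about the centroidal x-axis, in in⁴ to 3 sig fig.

Decompose the section into non-overlapping parts with the origin at the bottom-left of its bounding rectangle.
Rectangular body: 5.4 × 3.4, A = 18.36 in², y = 1.7 in, Ī = 17.687 in⁴.
Semicircular cap: semicircle r = 2.7, A = 11.451 in², y = 4.5459 in, Ī = 5.8329 in⁴.
Centroid: ȳ = ΣA·y / ΣA = 2.7932 in.
Transfer each piece to the centroidal x-axis using Ī + A·d² with d = y − 2.7932:
  rectangular body: d = -1.0932 in → contributes +39.628 in⁴
  semicircular cap: d = 1.7527 in → contributes +41.012 in⁴
Total I = 80.639 in⁴.

Ix ≈ 80.6 in⁴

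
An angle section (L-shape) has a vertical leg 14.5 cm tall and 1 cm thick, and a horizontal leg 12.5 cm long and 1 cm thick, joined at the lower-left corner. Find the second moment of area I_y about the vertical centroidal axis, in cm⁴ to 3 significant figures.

Split into non-overlapping primitives; take the origin at the lower-left of the bounding box.
Vertical leg: 1 × 14.5, A = 14.5 cm², x = 0.5 cm, Ī = 1.2083 cm⁴.
Horizontal leg (remainder): 11.5 × 1, A = 11.5 cm², x = 6.75 cm, Ī = 126.74 cm⁴.
Centroid: x̄ = ΣA·x / ΣA = 3.2644 cm.
Transfer each piece to the vertical centroidal axis using Ī + A·d² with d = x − 3.2644:
  vertical leg: d = -2.7644 cm → contributes +112.02 cm⁴
  horizontal leg (remainder): d = 3.4856 cm → contributes +266.46 cm⁴
Total I = 378.47 cm⁴.

I_y ≈ 378 cm⁴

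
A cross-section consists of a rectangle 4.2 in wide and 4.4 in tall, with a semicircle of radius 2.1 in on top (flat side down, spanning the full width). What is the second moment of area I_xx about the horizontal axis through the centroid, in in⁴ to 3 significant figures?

Decompose the section into non-overlapping parts with the origin at the bottom-left of its bounding rectangle.
Rectangular body: 4.2 × 4.4, A = 18.48 in², y = 2.2 in, Ī = 29.814 in⁴.
Semicircular cap: semicircle r = 2.1, A = 6.9272 in², y = 5.2913 in, Ī = 2.1346 in⁴.
Centroid: ȳ = ΣA·y / ΣA = 3.0428 in.
Transfer each piece to the horizontal axis through the centroid using Ī + A·d² with d = y − 3.0428:
  rectangular body: d = -0.84283 in → contributes +42.942 in⁴
  semicircular cap: d = 2.2484 in → contributes +37.155 in⁴
Total I = 80.097 in⁴.

I_xx ≈ 80.1 in⁴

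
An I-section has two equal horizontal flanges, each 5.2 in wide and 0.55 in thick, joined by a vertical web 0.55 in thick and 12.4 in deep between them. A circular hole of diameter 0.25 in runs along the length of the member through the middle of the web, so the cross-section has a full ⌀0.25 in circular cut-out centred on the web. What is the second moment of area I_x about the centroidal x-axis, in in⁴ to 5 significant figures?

I_x ≈ 327.35 in⁴

Treat the section as a set of non-overlapping primitives; coordinates are from the bounding-box lower-left.
Bottom flange: 5.2 × 0.55, A = 2.86 in², y = 0.275 in, Ī = 0.07209583 in⁴.
Web: 0.55 × 12.4, A = 6.82 in², y = 6.75 in, Ī = 87.38693 in⁴.
Top flange: 5.2 × 0.55, A = 2.86 in², y = 13.225 in, Ī = 0.07209583 in⁴.
Hole (subtracted): ⌀0.25, A = 0.04908739 in², y = 6.75 in, Ī = 0.0001917476 in⁴.
By symmetry the centroid is at mid-height, ȳ = 6.75 in.
Transfer each piece to the centroidal x-axis using Ī + A·d² with d = y − 6.75:
  bottom flange: d = -6.475 in → contributes +119.9794 in⁴
  web: d = 0 in → contributes +87.38693 in⁴
  top flange: d = 6.475 in → contributes +119.9794 in⁴
  hole: d = 0 in → contributes −0.0001917476 in⁴
Total I = 327.3455 in⁴.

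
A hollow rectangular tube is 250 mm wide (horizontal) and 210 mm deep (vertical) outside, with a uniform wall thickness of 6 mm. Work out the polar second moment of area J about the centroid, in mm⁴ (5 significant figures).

J ≈ 8.9980 × 10⁷ mm⁴

Break the section into simple shapes (no overlaps), measuring from the bottom-left corner of the bounding box.
Outer rectangle: 250 × 210, A = 52 500 mm², y = 105 mm, Ī = 192 937 500 mm⁴.
Inner void (subtracted): 238 × 198, A = 47 124 mm², y = 105 mm, Ī = 153 954 108 mm⁴.
By symmetry the centroid is at mid-height, ȳ = 105 mm.
All pieces are centred on the centroidal x-axis, so I = ΣĪ (holes subtracted) = 38 983 392 mm⁴.
Repeating about the centroidal y-axis gives I_y = 50 996 512 mm⁴.
Polar second moment: J = I_x + I_y = 89 979 904 mm⁴.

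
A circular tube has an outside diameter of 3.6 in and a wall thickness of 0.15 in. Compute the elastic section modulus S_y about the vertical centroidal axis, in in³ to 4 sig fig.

S_y ≈ 1.346 in³

Break the section into simple shapes (no overlaps), measuring from the bottom-left corner of the bounding box.
Outer circle: ⌀3.6, A = 10.1788 in², x = 1.8 in, Ī = 8.2448 in⁴.
Bore (subtracted): ⌀3.3, A = 8.55299 in², x = 1.8 in, Ī = 5.82138 in⁴.
By symmetry the centroid is at mid-width, x̄ = 1.8 in.
All pieces are centred on the vertical centroidal axis, so I = ΣĪ (holes subtracted) = 2.42342 in⁴.
Extreme fibre distance c = 1.8 in; S = I/c = 1.34634 in³.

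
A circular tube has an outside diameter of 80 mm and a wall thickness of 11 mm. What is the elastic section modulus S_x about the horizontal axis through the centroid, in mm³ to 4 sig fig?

Treat the section as a set of non-overlapping primitives; coordinates are from the bounding-box lower-left.
Outer circle: ⌀80, A = 5026.55 mm², y = 40 mm, Ī = 2 010 619 mm⁴.
Bore (subtracted): ⌀58, A = 2642.08 mm², y = 40 mm, Ī = 555 497 mm⁴.
By symmetry the centroid is at mid-height, ȳ = 40 mm.
All pieces are centred on the horizontal axis through the centroid, so I = ΣĪ (holes subtracted) = 1 455 122 mm⁴.
Extreme fibre distance c = 40 mm; S = I/c = 36378.1 mm³.

S_x ≈ 3.638 × 10⁴ mm³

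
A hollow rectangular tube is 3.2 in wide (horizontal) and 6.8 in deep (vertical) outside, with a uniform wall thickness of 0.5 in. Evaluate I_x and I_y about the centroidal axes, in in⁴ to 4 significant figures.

I_x ≈ 48.08 in⁴, I_y ≈ 13.42 in⁴

Break the section into simple shapes (no overlaps), measuring from the bottom-left corner of the bounding box.
Outer rectangle: 3.2 × 6.8, A = 21.76 in², y = 3.4 in, Ī = 83.8485 in⁴.
Inner void (subtracted): 2.2 × 5.8, A = 12.76 in², y = 3.4 in, Ī = 35.7705 in⁴.
By symmetry the centroid is at mid-height, ȳ = 3.4 in.
All pieces are centred on the centroidal x-axis, so I = ΣĪ (holes subtracted) = 48.078 in⁴.
Repeating about the centroidal y-axis gives I_y = 13.422 in⁴.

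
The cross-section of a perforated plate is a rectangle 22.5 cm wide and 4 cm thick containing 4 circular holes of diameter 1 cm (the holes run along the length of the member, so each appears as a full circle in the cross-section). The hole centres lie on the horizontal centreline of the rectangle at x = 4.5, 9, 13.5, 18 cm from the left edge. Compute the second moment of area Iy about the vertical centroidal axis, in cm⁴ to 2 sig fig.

Iy ≈ 3700 cm⁴

Decompose the section into non-overlapping parts with the origin at the bottom-left of its bounding rectangle.
Plate: 22.5 × 4, A = 90 cm², x = 11.25 cm, Ī = 3 797 cm⁴.
Hole 1 (subtracted): ⌀1, A = 0.7854 cm², x = 4.5 cm, Ī = 0.04909 cm⁴.
Hole 2 (subtracted): ⌀1, A = 0.7854 cm², x = 9 cm, Ī = 0.04909 cm⁴.
Hole 3 (subtracted): ⌀1, A = 0.7854 cm², x = 13.5 cm, Ī = 0.04909 cm⁴.
Hole 4 (subtracted): ⌀1, A = 0.7854 cm², x = 18 cm, Ī = 0.04909 cm⁴.
By symmetry the centroid is at mid-width, x̄ = 11.25 cm.
Transfer each piece to the vertical centroidal axis using Ī + A·d² with d = x − 11.25:
  plate: d = 0 cm → contributes +3 797 cm⁴
  hole 1: d = -6.75 cm → contributes −35.83 cm⁴
  hole 2: d = -2.25 cm → contributes −4.025 cm⁴
  hole 3: d = 2.25 cm → contributes −4.025 cm⁴
  hole 4: d = 6.75 cm → contributes −35.83 cm⁴
Total I = 3 717 cm⁴.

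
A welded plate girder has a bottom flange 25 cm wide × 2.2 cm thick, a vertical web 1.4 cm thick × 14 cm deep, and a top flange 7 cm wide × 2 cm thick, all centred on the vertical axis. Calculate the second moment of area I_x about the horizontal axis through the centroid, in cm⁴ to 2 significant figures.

Split into non-overlapping primitives; take the origin at the lower-left of the bounding box.
Bottom plate: 25 × 2.2, A = 55 cm², y = 1.1 cm, Ī = 22.18 cm⁴.
Web plate: 1.4 × 14, A = 19.6 cm², y = 9.2 cm, Ī = 320.1 cm⁴.
Top plate: 7 × 2, A = 14 cm², y = 17.2 cm, Ī = 4.667 cm⁴.
Centroid: ȳ = ΣA·y / ΣA = 5.436 cm.
Transfer each piece to the horizontal axis through the centroid using Ī + A·d² with d = y − 5.436:
  bottom plate: d = -4.336 cm → contributes +1 056 cm⁴
  web plate: d = 3.764 cm → contributes +597.8 cm⁴
  top plate: d = 11.76 cm → contributes +1 942 cm⁴
Total I = 3 596 cm⁴.

I_x ≈ 3600 cm⁴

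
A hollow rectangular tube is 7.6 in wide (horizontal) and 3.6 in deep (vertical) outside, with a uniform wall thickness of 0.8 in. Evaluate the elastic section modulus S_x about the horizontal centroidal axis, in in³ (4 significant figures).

Split into non-overlapping primitives; take the origin at the lower-left of the bounding box.
Outer rectangle: 7.6 × 3.6, A = 27.36 in², y = 1.8 in, Ī = 29.5488 in⁴.
Inner void (subtracted): 6 × 2, A = 12 in², y = 1.8 in, Ī = 4 in⁴.
By symmetry the centroid is at mid-height, ȳ = 1.8 in.
All pieces are centred on the horizontal centroidal axis, so I = ΣĪ (holes subtracted) = 25.5488 in⁴.
Extreme fibre distance c = 1.8 in; S = I/c = 14.1938 in³.

S_x ≈ 14.19 in³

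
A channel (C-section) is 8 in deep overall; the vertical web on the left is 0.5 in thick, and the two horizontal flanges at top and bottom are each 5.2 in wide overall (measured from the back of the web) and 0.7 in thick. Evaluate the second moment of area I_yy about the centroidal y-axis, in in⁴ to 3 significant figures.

I_yy ≈ 29.0 in⁴

Decompose the section into non-overlapping parts with the origin at the bottom-left of its bounding rectangle.
Web: 0.5 × 8, A = 4 in², x = 0.25 in, Ī = 0.083333 in⁴.
Top flange (beyond web): 4.7 × 0.7, A = 3.29 in², x = 2.85 in, Ī = 6.0563 in⁴.
Bottom flange (beyond web): 4.7 × 0.7, A = 3.29 in², x = 2.85 in, Ī = 6.0563 in⁴.
Centroid: x̄ = ΣA·x / ΣA = 1.867 in.
Transfer each piece to the centroidal y-axis using Ī + A·d² with d = x − 1.867:
  web: d = -1.617 in → contributes +10.542 in⁴
  top flange (beyond web): d = 0.98299 in → contributes +9.2353 in⁴
  bottom flange (beyond web): d = 0.98299 in → contributes +9.2353 in⁴
Total I = 29.013 in⁴.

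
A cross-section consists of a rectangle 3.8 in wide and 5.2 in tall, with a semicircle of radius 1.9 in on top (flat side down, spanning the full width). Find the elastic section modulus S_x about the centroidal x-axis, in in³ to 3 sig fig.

Treat the section as a set of non-overlapping primitives; coordinates are from the bounding-box lower-left.
Rectangular body: 3.8 × 5.2, A = 19.76 in², y = 2.6 in, Ī = 44.526 in⁴.
Semicircular cap: semicircle r = 1.9, A = 5.6706 in², y = 6.0064 in, Ī = 1.4304 in⁴.
Centroid: ȳ = ΣA·y / ΣA = 3.3596 in.
Transfer each piece to the centroidal x-axis using Ī + A·d² with d = y − 3.3596:
  rectangular body: d = -0.75956 in → contributes +55.926 in⁴
  semicircular cap: d = 2.6468 in → contributes +41.156 in⁴
Total I = 97.083 in⁴.
Extreme fibre distance c = 3.7404 in; S = I/c = 25.955 in³.

S_x ≈ 26.0 in³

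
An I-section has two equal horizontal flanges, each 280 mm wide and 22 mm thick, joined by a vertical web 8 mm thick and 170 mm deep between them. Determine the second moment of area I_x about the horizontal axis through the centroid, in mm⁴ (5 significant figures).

Split into non-overlapping primitives; take the origin at the lower-left of the bounding box.
Bottom flange: 280 × 22, A = 6 160 mm², y = 11 mm, Ī = 248453.3 mm⁴.
Web: 8 × 170, A = 1 360 mm², y = 107 mm, Ī = 3 275 333 mm⁴.
Top flange: 280 × 22, A = 6 160 mm², y = 203 mm, Ī = 248453.3 mm⁴.
By symmetry the centroid is at mid-height, ȳ = 107 mm.
Transfer each piece to the horizontal axis through the centroid using Ī + A·d² with d = y − 107:
  bottom flange: d = -96 mm → contributes +57 019 013 mm⁴
  web: d = 0 mm → contributes +3 275 333 mm⁴
  top flange: d = 96 mm → contributes +57 019 013 mm⁴
Total I = 117 313 360 mm⁴.

I_x ≈ 1.1731 × 10⁸ mm⁴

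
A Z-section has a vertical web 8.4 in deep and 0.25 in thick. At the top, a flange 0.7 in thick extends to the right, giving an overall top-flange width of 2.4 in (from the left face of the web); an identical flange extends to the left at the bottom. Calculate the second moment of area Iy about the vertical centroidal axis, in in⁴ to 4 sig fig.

Split into non-overlapping primitives; take the origin at the lower-left of the bounding box.
Web: 0.25 × 8.4, A = 2.1 in², x = 2.275 in, Ī = 0.0109375 in⁴.
Top flange (beyond web): 2.15 × 0.7, A = 1.505 in², x = 3.475 in, Ī = 0.579739 in⁴.
Bottom flange (beyond web): 2.15 × 0.7, A = 1.505 in², x = 1.075 in, Ī = 0.579739 in⁴.
Centroid: x̄ = ΣA·x / ΣA = 2.275 in.
Transfer each piece to the vertical centroidal axis using Ī + A·d² with d = x − 2.275:
  web: d = 0 in → contributes +0.0109375 in⁴
  top flange (beyond web): d = 1.2 in → contributes +2.74694 in⁴
  bottom flange (beyond web): d = -1.2 in → contributes +2.74694 in⁴
Total I = 5.50481 in⁴.

Iy ≈ 5.505 in⁴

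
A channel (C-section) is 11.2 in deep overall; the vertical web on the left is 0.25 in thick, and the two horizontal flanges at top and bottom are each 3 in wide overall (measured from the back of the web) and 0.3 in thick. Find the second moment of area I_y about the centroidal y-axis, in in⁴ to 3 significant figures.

I_y ≈ 3.39 in⁴

Split into non-overlapping primitives; take the origin at the lower-left of the bounding box.
Web: 0.25 × 11.2, A = 2.8 in², x = 0.125 in, Ī = 0.014583 in⁴.
Top flange (beyond web): 2.75 × 0.3, A = 0.825 in², x = 1.625 in, Ī = 0.51992 in⁴.
Bottom flange (beyond web): 2.75 × 0.3, A = 0.825 in², x = 1.625 in, Ī = 0.51992 in⁴.
Centroid: x̄ = ΣA·x / ΣA = 0.68118 in.
Transfer each piece to the centroidal y-axis using Ī + A·d² with d = x − 0.68118:
  web: d = -0.55618 in → contributes +0.88072 in⁴
  top flange (beyond web): d = 0.94382 in → contributes +1.2548 in⁴
  bottom flange (beyond web): d = 0.94382 in → contributes +1.2548 in⁴
Total I = 3.3904 in⁴.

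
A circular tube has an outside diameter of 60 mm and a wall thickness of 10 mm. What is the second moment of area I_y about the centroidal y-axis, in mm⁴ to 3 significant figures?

Decompose the section into non-overlapping parts with the origin at the bottom-left of its bounding rectangle.
Outer circle: ⌀60, A = 2827.4 mm², x = 30 mm, Ī = 636 173 mm⁴.
Bore (subtracted): ⌀40, A = 1256.6 mm², x = 30 mm, Ī = 125 664 mm⁴.
By symmetry the centroid is at mid-width, x̄ = 30 mm.
All pieces are centred on the centroidal y-axis, so I = ΣĪ (holes subtracted) = 510 509 mm⁴.

I_y ≈ 5.11 × 10⁵ mm⁴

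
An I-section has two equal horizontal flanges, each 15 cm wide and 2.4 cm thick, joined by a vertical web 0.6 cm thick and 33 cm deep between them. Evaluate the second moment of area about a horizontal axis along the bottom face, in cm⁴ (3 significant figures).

Decompose the section into non-overlapping parts with the origin at the bottom-left of its bounding rectangle.
Bottom flange: 15 × 2.4, A = 36 cm², y = 1.2 cm, Ī = 17.28 cm⁴.
Web: 0.6 × 33, A = 19.8 cm², y = 18.9 cm, Ī = 1796.9 cm⁴.
Top flange: 15 × 2.4, A = 36 cm², y = 36.6 cm, Ī = 17.28 cm⁴.
Transfer each piece to the base of the section using Ī + A·d² with d = y − 0:
  bottom flange: d = 1.2 cm → contributes +69.12 cm⁴
  web: d = 18.9 cm → contributes +8869.6 cm⁴
  top flange: d = 36.6 cm → contributes +48 241 cm⁴
Total I = 57 180 cm⁴.

I_base ≈ 5.72 × 10⁴ cm⁴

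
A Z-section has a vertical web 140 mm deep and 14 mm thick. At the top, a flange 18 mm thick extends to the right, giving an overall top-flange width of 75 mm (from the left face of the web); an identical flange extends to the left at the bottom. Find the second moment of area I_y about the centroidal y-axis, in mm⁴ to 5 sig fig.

Decompose the section into non-overlapping parts with the origin at the bottom-left of its bounding rectangle.
Web: 14 × 140, A = 1 960 mm², x = 68 mm, Ī = 32013.33 mm⁴.
Top flange (beyond web): 61 × 18, A = 1 098 mm², x = 105.5 mm, Ī = 340471.5 mm⁴.
Bottom flange (beyond web): 61 × 18, A = 1 098 mm², x = 30.5 mm, Ī = 340471.5 mm⁴.
Centroid: x̄ = ΣA·x / ΣA = 68 mm.
Transfer each piece to the centroidal y-axis using Ī + A·d² with d = x − 68:
  web: d = 0 mm → contributes +32013.33 mm⁴
  top flange (beyond web): d = 37.5 mm → contributes +1 884 534 mm⁴
  bottom flange (beyond web): d = -37.5 mm → contributes +1 884 534 mm⁴
Total I = 3 801 081 mm⁴.

I_y ≈ 3.8011 × 10⁶ mm⁴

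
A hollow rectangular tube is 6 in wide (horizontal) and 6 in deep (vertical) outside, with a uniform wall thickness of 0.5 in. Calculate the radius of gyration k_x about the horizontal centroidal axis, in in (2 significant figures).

Treat the section as a set of non-overlapping primitives; coordinates are from the bounding-box lower-left.
Outer rectangle: 6 × 6, A = 36 in², y = 3 in, Ī = 108 in⁴.
Inner void (subtracted): 5 × 5, A = 25 in², y = 3 in, Ī = 52.08 in⁴.
By symmetry the centroid is at mid-height, ȳ = 3 in.
All pieces are centred on the horizontal centroidal axis, so I = ΣĪ (holes subtracted) = 55.92 in⁴.
Radius of gyration: k = √(I/A) = √(55.92 / 11) = 2.255 in.

k_x ≈ 2.3 in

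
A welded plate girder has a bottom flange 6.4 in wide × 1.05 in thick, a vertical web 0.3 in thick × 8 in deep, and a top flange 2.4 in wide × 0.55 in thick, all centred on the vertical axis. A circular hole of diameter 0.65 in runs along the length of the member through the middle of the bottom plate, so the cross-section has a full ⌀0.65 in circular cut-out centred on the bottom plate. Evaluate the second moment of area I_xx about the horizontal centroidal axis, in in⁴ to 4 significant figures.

I_xx ≈ 114.8 in⁴

Treat the section as a set of non-overlapping primitives; coordinates are from the bounding-box lower-left.
Bottom plate: 6.4 × 1.05, A = 6.72 in², y = 0.525 in, Ī = 0.6174 in⁴.
Web plate: 0.3 × 8, A = 2.4 in², y = 5.05 in, Ī = 12.8 in⁴.
Top plate: 2.4 × 0.55, A = 1.32 in², y = 9.325 in, Ī = 0.033275 in⁴.
Hole (subtracted): ⌀0.65, A = 0.331831 in², y = 0.525 in, Ī = 0.00876241 in⁴.
Centroid: ȳ = ΣA·y / ΣA = 2.74855 in.
Transfer each piece to the horizontal centroidal axis using Ī + A·d² with d = y − 2.74855:
  bottom plate: d = -2.22355 in → contributes +33.8422 in⁴
  web plate: d = 2.30145 in → contributes +25.512 in⁴
  top plate: d = 6.57645 in → contributes +57.1229 in⁴
  hole: d = -2.22355 in → contributes −1.64939 in⁴
Total I = 114.828 in⁴.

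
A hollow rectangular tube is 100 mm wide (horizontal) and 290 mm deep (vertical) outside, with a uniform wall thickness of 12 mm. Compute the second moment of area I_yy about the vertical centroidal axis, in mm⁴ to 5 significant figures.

I_yy ≈ 1.4436 × 10⁷ mm⁴

Split into non-overlapping primitives; take the origin at the lower-left of the bounding box.
Outer rectangle: 100 × 290, A = 29 000 mm², x = 50 mm, Ī = 24 166 667 mm⁴.
Inner void (subtracted): 76 × 266, A = 20 216 mm², x = 50 mm, Ī = 9 730 635 mm⁴.
By symmetry the centroid is at mid-width, x̄ = 50 mm.
All pieces are centred on the vertical centroidal axis, so I = ΣĪ (holes subtracted) = 14 436 032 mm⁴.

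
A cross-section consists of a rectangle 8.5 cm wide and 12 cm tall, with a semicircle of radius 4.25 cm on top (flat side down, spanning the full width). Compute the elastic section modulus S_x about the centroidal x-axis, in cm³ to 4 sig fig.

Split into non-overlapping primitives; take the origin at the lower-left of the bounding box.
Rectangular body: 8.5 × 12, A = 102 cm², y = 6 cm, Ī = 1 224 cm⁴.
Semicircular cap: semicircle r = 4.25, A = 28.3725 cm², y = 13.8038 cm, Ī = 35.8086 cm⁴.
Centroid: ȳ = ΣA·y / ΣA = 7.6983 cm.
Transfer each piece to the centroidal x-axis using Ī + A·d² with d = y − 7.6983:
  rectangular body: d = -1.6983 cm → contributes +1518.19 cm⁴
  semicircular cap: d = 6.10545 cm → contributes +1093.44 cm⁴
Total I = 2611.63 cm⁴.
Extreme fibre distance c = 8.5517 cm; S = I/c = 305.393 cm³.

S_x ≈ 305.4 cm³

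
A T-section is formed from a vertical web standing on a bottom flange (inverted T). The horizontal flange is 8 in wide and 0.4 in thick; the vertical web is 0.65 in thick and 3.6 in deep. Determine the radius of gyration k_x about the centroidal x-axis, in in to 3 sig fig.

Split into non-overlapping primitives; take the origin at the lower-left of the bounding box.
Flange: 8 × 0.4, A = 3.2 in², y = 0.2 in, Ī = 0.042667 in⁴.
Web: 0.65 × 3.6, A = 2.34 in², y = 2.2 in, Ī = 2.5272 in⁴.
Centroid: ȳ = ΣA·y / ΣA = 1.0448 in.
Transfer each piece to the centroidal x-axis using Ī + A·d² with d = y − 1.0448:
  flange: d = -0.84477 in → contributes +2.3263 in⁴
  web: d = 1.1552 in → contributes +5.6501 in⁴
Total I = 7.9764 in⁴.
Radius of gyration: k = √(I/A) = √(7.9764 / 5.54) = 1.1999 in.

k_x ≈ 1.20 in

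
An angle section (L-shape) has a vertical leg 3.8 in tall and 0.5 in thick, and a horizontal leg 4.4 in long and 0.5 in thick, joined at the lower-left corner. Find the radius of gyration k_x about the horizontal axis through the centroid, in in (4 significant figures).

Treat the section as a set of non-overlapping primitives; coordinates are from the bounding-box lower-left.
Vertical leg: 0.5 × 3.8, A = 1.9 in², y = 1.9 in, Ī = 2.28633 in⁴.
Horizontal leg (remainder): 3.9 × 0.5, A = 1.95 in², y = 0.25 in, Ī = 0.040625 in⁴.
Centroid: ȳ = ΣA·y / ΣA = 1.06429 in.
Transfer each piece to the horizontal axis through the centroid using Ī + A·d² with d = y − 1.06429:
  vertical leg: d = 0.835714 in → contributes +3.61333 in⁴
  horizontal leg (remainder): d = -0.814286 in → contributes +1.33359 in⁴
Total I = 4.94692 in⁴.
Radius of gyration: k = √(I/A) = √(4.94692 / 3.85) = 1.13354 in.

k_x ≈ 1.134 in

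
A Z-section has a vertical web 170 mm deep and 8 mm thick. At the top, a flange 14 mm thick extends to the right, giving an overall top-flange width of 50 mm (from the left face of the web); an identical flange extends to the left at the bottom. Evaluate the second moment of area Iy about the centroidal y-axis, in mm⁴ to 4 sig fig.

Iy ≈ 9.151 × 10⁵ mm⁴

Split into non-overlapping primitives; take the origin at the lower-left of the bounding box.
Web: 8 × 170, A = 1 360 mm², x = 46 mm, Ī = 7253.33 mm⁴.
Top flange (beyond web): 42 × 14, A = 588 mm², x = 71 mm, Ī = 86 436 mm⁴.
Bottom flange (beyond web): 42 × 14, A = 588 mm², x = 21 mm, Ī = 86 436 mm⁴.
Centroid: x̄ = ΣA·x / ΣA = 46 mm.
Transfer each piece to the centroidal y-axis using Ī + A·d² with d = x − 46:
  web: d = 0 mm → contributes +7253.33 mm⁴
  top flange (beyond web): d = 25 mm → contributes +453 936 mm⁴
  bottom flange (beyond web): d = -25 mm → contributes +453 936 mm⁴
Total I = 915 125 mm⁴.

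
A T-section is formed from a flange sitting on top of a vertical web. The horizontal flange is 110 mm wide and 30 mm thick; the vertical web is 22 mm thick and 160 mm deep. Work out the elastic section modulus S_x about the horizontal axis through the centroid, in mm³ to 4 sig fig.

S_x ≈ 1.836 × 10⁵ mm³

Treat the section as a set of non-overlapping primitives; coordinates are from the bounding-box lower-left.
Flange: 110 × 30, A = 3 300 mm², y = 175 mm, Ī = 247 500 mm⁴.
Web: 22 × 160, A = 3 520 mm², y = 80 mm, Ī = 7 509 333 mm⁴.
Centroid: ȳ = ΣA·y / ΣA = 125.968 mm.
Transfer each piece to the horizontal axis through the centroid using Ī + A·d² with d = y − 125.968:
  flange: d = 49.0323 mm → contributes +8 181 236 mm⁴
  web: d = -45.9677 mm → contributes +14 947 211 mm⁴
Total I = 23 128 446 mm⁴.
Extreme fibre distance c = 125.968 mm; S = I/c = 183 606 mm³.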